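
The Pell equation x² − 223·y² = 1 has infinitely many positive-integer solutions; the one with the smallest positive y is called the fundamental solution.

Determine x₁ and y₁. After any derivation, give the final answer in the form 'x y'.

√223 → a₀=14, period (1,13,1,28); ℓ=4 even so k=3
a_0=14:  p_0=14·1+0=14,  q_0=14·0+1=1
…
a_2=13:  p_2=13·15+14=209,  q_2=13·1+1=14
a_3=1:  p_3=1·209+15=224,  q_3=1·14+1=15
(x₁, y₁) = (224, 15);  224² − 223·15² = 1 ✓

224 15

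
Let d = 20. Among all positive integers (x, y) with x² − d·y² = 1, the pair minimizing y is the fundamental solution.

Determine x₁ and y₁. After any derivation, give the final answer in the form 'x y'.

[4; 2,8] for √20; ℓ=2 ⇒ convergent index 1
a_0=4:  p_0=4·1+0=4,  q_0=4·0+1=1
a_1=2:  p_1=2·4+1=9,  q_1=2·1+0=2
fundamental: x₁=9, y₁=2  (since 81 − 20·4 = 1)

9 2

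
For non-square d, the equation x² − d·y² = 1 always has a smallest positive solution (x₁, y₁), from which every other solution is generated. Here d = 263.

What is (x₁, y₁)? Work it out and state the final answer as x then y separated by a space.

√263 → a₀=16, period (4,1,1,1,1,15,1,1,1,1,4,32); ℓ=12 even so k=11
a_0=16:  p_0=16·1+0=16,  q_0=16·0+1=1
…
a_2=1:  p_2=1·65+16=81,  q_2=1·4+1=5
…
a_4=1:  p_4=1·146+81=227,  q_4=1·9+5=14
a_5=1:  p_5=1·227+146=373,  q_5=1·14+9=23
…
a_8=1:  p_8=1·6195+5822=12017,  q_8=1·382+359=741
…
a_10=1:  p_10=1·18212+12017=30229,  q_10=1·1123+741=1864
a_11=4:  p_11=4·30229+18212=139128,  q_11=4·1864+1123=8579
fundamental: x₁=139128, y₁=8579  (since 19356600384 − 263·73599241 = 1)

139128 8579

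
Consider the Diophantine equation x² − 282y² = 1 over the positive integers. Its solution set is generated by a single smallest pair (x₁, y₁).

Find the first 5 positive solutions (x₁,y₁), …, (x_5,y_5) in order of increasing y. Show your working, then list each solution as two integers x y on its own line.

√282 = [16; 1,3,1,4,1,3,1,32, …], period ℓ=8 (even) → k=7
step 0: (16, 1)  from 16·(1,0) + (0,1)
step 1: (17, 1)  from 1·(16,1) + (1,0)
step 2: (67, 4)  from 3·(17,1) + (16,1)
step 3: (84, 5)  from 1·(67,4) + (17,1)
…
step 5: (487, 29)  from 1·(403,24) + (84,5)
step 6: (1864, 111)  from 3·(487,29) + (403,24)
step 7: (2351, 140)  from 1·(1864,111) + (487,29)
(x₁, y₁) = (2351, 140);  2351² − 282·140² = 1 ✓
(x_2, y_2) = (2351·2351 + 282·140·140, 2351·140 + 140·2351) = (11054401, 658280)
(x_3, y_3) = (2351·11054401 + 282·140·658280, 2351·658280 + 140·11054401) = (51977791151, 3095232420)
(x_4, y_4) = (2351·51977791151 + 282·140·3095232420, 2351·3095232420 + 140·51977791151) = (244399562937601, 14553782180560)
(x_5, y_5) = (2351·244399562937601 + 282·140·14553782180560, 2351·14553782180560 + 140·244399562937601) = (1149166692954808751, 68431880717760700)

2351 140
11054401 658280
51977791151 3095232420
244399562937601 14553782180560
1149166692954808751 68431880717760700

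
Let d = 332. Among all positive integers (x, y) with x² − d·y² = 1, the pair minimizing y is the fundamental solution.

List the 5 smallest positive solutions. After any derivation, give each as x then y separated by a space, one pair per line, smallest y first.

13447 738
361643617 19847772
9726043422151 533785979430
261572211433685377 14355640110942648
7034723044571491106887 386080584609905595882

√332 = [18; 4,1,1,8,1,1,4,36, …], period ℓ=8 (even) → k=7
a_0=18:  p_0=18·1+0=18,  q_0=18·0+1=1
…
a_2=1:  p_2=1·73+18=91,  q_2=1·4+1=5
…
a_6=1:  p_6=1·1567+1403=2970,  q_6=1·86+77=163
a_7=4:  p_7=4·2970+1567=13447,  q_7=4·163+86=738
→ (13447, 738).  Check: 13447²=180821809, 332·738²=180821808, difference 1.
(x_2, y_2) = (13447·13447 + 332·738·738, 13447·738 + 738·13447) = (361643617, 19847772)
(x_3, y_3) = (13447·361643617 + 332·738·19847772, 13447·19847772 + 738·361643617) = (9726043422151, 533785979430)
(x_4, y_4) = (13447·9726043422151 + 332·738·533785979430, 13447·533785979430 + 738·9726043422151) = (261572211433685377, 14355640110942648)
(x_5, y_5) = (13447·261572211433685377 + 332·738·14355640110942648, 13447·14355640110942648 + 738·261572211433685377) = (7034723044571491106887, 386080584609905595882)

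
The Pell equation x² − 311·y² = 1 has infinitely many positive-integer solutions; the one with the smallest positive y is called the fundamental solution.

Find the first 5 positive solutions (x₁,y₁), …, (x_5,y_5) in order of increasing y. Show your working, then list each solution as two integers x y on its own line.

[17; 1,1,1,2,1,…,1,1,34] for √311; ℓ=16 ⇒ convergent index 15
a_0=17:  p_0=17·1+0=17,  q_0=17·0+1=1
a_1=1:  p_1=1·17+1=18,  q_1=1·1+0=1
a_2=1:  p_2=1·18+17=35,  q_2=1·1+1=2
a_3=1:  p_3=1·35+18=53,  q_3=1·2+1=3
a_4=2:  p_4=2·53+35=141,  q_4=2·3+2=8
a_5=1:  p_5=1·141+53=194,  q_5=1·8+3=11
…
a_8=17:  p_8=17·4109+1305=71158,  q_8=17·233+74=4035
a_9=3:  p_9=3·71158+4109=217583,  q_9=3·4035+233=12338
a_10=6:  p_10=6·217583+71158=1376656,  q_10=6·12338+4035=78063
a_11=1:  p_11=1·1376656+217583=1594239,  q_11=1·78063+12338=90401
a_12=2:  p_12=2·1594239+1376656=4565134,  q_12=2·90401+78063=258865
a_13=1:  p_13=1·4565134+1594239=6159373,  q_13=1·258865+90401=349266
a_14=1:  p_14=1·6159373+4565134=10724507,  q_14=1·349266+258865=608131
a_15=1:  p_15=1·10724507+6159373=16883880,  q_15=1·608131+349266=957397
→ (16883880, 957397).  Check: 16883880²=285065403854400, 311·957397²=285065403854399, difference 1.
(16883880+957397√311)^2 = 570130807708799 + 32329152120720√311
(16883880+957397√311)^3 = 19252040283316857636360 + 1091683049815963029803√311
(16883880+957397√311)^4 = 650098275797375082487964044801 + 36863691222253451430108430560√311
(16883880+957397√311)^5 = 21952362553539551163393489436611779400 + 1244804277907160115380508441163715797√311

16883880 957397
570130807708799 32329152120720
19252040283316857636360 1091683049815963029803
650098275797375082487964044801 36863691222253451430108430560
21952362553539551163393489436611779400 1244804277907160115380508441163715797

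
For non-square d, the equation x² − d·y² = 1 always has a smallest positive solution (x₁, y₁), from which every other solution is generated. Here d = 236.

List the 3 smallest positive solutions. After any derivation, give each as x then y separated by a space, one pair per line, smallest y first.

561799 36570
631236232801 41089978860
709255768702176199 46168618067101710

√236 → a₀=15, period (2,1,3,5,1,6,1,5,3,1,2,30); ℓ=12 even so k=11
step 0: (15, 1)  from 15·(1,0) + (0,1)
step 1: (31, 2)  from 2·(15,1) + (1,0)
step 2: (46, 3)  from 1·(31,2) + (15,1)
step 3: (169, 11)  from 3·(46,3) + (31,2)
step 4: (891, 58)  from 5·(169,11) + (46,3)
step 5: (1060, 69)  from 1·(891,58) + (169,11)
step 6: (7251, 472)  from 6·(1060,69) + (891,58)
step 7: (8311, 541)  from 1·(7251,472) + (1060,69)
step 8: (48806, 3177)  from 5·(8311,541) + (7251,472)
…
step 10: (203535, 13249)  from 1·(154729,10072) + (48806,3177)
step 11: (561799, 36570)  from 2·(203535,13249) + (154729,10072)
(x₁, y₁) = (561799, 36570);  561799² − 236·36570² = 1 ✓
n=2: (561799,36570)∘(561799,36570) = (561799·561799+236·36570·36570, 561799·36570+36570·561799) = (631236232801,41089978860)
n=3: (631236232801,41089978860)∘(561799,36570) = (561799·631236232801+236·36570·41089978860, 561799·41089978860+36570·631236232801) = (709255768702176199,46168618067101710)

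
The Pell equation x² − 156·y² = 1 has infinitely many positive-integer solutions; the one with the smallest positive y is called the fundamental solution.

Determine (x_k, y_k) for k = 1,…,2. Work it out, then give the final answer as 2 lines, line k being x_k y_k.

√156 → a₀=12, period (2,24); ℓ=2 even so k=1
step 0: (12, 1)  from 12·(1,0) + (0,1)
step 1: (25, 2)  from 2·(12,1) + (1,0)
fundamental: x₁=25, y₁=2  (since 625 − 156·4 = 1)
(25+2√156)^2 = 1249 + 100√156

25 2
1249 100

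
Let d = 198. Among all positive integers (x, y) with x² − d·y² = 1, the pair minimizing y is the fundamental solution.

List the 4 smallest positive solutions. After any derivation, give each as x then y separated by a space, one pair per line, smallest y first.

√198 = [14; 14,28, …], period ℓ=2 (even) → k=1
a_0=14:  p_0=14·1+0=14,  q_0=14·0+1=1
a_1=14:  p_1=14·14+1=197,  q_1=14·1+0=14
(x₁, y₁) = (197, 14);  197² − 198·14² = 1 ✓
(197+14√198)^2 = 77617 + 5516√198
(197+14√198)^3 = 30580901 + 2173290√198
(197+14√198)^4 = 12048797377 + 856270744√198

197 14
77617 5516
30580901 2173290
12048797377 856270744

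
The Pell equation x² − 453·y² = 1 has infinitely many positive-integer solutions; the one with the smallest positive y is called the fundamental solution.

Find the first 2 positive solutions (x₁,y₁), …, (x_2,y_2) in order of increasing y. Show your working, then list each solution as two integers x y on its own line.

√453 = [21; 3,1,1,10,14,10,1,1,3,42, …], period ℓ=10 (even) → k=9
k=0  a_k=21  p_k/q_k = 21/1
k=1  a_k=3  p_k/q_k = 64/3
k=2  a_k=1  p_k/q_k = 85/4
…
k=4  a_k=10  p_k/q_k = 1575/74
…
k=6  a_k=10  p_k/q_k = 223565/10504
…
k=8  a_k=1  p_k/q_k = 469329/22051
k=9  a_k=3  p_k/q_k = 1653751/77700
(x₁, y₁) = (1653751, 77700);  1653751² − 453·77700² = 1 ✓
n=2: (1653751,77700)∘(1653751,77700) = (1653751·1653751+453·77700·77700, 1653751·77700+77700·1653751) = (5469784740001,256992905400)

1653751 77700
5469784740001 256992905400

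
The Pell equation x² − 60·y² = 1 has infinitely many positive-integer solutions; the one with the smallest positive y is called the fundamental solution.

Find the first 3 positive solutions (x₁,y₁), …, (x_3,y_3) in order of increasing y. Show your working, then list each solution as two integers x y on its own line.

d=60: √d = [7; 1,2,1,14] (ℓ=4, even), read p_3/q_3
step 0: (7, 1)  from 7·(1,0) + (0,1)
step 1: (8, 1)  from 1·(7,1) + (1,0)
step 2: (23, 3)  from 2·(8,1) + (7,1)
step 3: (31, 4)  from 1·(23,3) + (8,1)
→ (31, 4).  Check: 31²=961, 60·4²=960, difference 1.
n=2: (31,4)∘(31,4) = (31·31+60·4·4, 31·4+4·31) = (1921,248)
n=3: (1921,248)∘(31,4) = (31·1921+60·4·248, 31·248+4·1921) = (119071,15372)

31 4
1921 248
119071 15372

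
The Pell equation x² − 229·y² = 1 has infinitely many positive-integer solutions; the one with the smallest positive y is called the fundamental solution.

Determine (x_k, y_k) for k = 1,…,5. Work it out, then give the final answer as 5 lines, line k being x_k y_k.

5848201 386460
68402909872801 4520191516920
800067931842043513801 52869977098885735380
9357916158133073035999171201 618388505879356792878585840
109453949267819191656474935990205001 7232920556944267680961578290412300

√229 → a₀=15, period (7,1,1,7,30); ℓ=5 odd so k=9
i=0: a=15 ⇒ p=15, q=1
…
i=8: a=1 ⇒ p=776325, q=51301
i=9: a=7 ⇒ p=5848201, q=386460
fundamental: x₁=5848201, y₁=386460  (since 34201454936401 − 229·149351331600 = 1)
(x_2, y_2) = (5848201·5848201 + 229·386460·386460, 5848201·386460 + 386460·5848201) = (68402909872801, 4520191516920)
(x_3, y_3) = (5848201·68402909872801 + 229·386460·4520191516920, 5848201·4520191516920 + 386460·68402909872801) = (800067931842043513801, 52869977098885735380)
(x_4, y_4) = (5848201·800067931842043513801 + 229·386460·52869977098885735380, 5848201·52869977098885735380 + 386460·800067931842043513801) = (9357916158133073035999171201, 618388505879356792878585840)
(x_5, y_5) = (5848201·9357916158133073035999171201 + 229·386460·618388505879356792878585840, 5848201·618388505879356792878585840 + 386460·9357916158133073035999171201) = (109453949267819191656474935990205001, 7232920556944267680961578290412300)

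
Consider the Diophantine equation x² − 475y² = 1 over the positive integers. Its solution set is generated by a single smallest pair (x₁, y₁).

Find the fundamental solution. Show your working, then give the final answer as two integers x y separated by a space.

57799 2652

[21; 1,3,1,6,2,6,1,3,1,42] for √475; ℓ=10 ⇒ convergent index 9
a_0=21:  p_0=21·1+0=21,  q_0=21·0+1=1
a_1=1:  p_1=1·21+1=22,  q_1=1·1+0=1
a_2=3:  p_2=3·22+21=87,  q_2=3·1+1=4
…
a_4=6:  p_4=6·109+87=741,  q_4=6·5+4=34
…
a_8=3:  p_8=3·11878+10287=45921,  q_8=3·545+472=2107
a_9=1:  p_9=1·45921+11878=57799,  q_9=1·2107+545=2652
fundamental: x₁=57799, y₁=2652  (since 3340724401 − 475·7033104 = 1)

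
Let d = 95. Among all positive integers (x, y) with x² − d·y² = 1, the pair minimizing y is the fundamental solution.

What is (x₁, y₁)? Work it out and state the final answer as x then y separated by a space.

[9; 1,2,1,18] for √95; ℓ=4 ⇒ convergent index 3
i=0: a=9 ⇒ p=9, q=1
i=1: a=1 ⇒ p=10, q=1
i=2: a=2 ⇒ p=29, q=3
i=3: a=1 ⇒ p=39, q=4
→ (39, 4).  Check: 39²=1521, 95·4²=1520, difference 1.

39 4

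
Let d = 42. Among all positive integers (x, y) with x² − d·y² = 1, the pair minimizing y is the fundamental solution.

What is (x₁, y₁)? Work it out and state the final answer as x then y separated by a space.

√42 = [6; 2,12, …], period ℓ=2 (even) → k=1
k=0  a_k=6  p_k/q_k = 6/1
k=1  a_k=2  p_k/q_k = 13/2
(x₁, y₁) = (13, 2);  13² − 42·2² = 1 ✓

13 2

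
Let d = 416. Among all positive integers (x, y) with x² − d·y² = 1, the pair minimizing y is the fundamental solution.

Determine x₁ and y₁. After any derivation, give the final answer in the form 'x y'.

√416 = [20; 2,1,1,9,1,1,2,40, …], period ℓ=8 (even) → k=7
i=0: a=20 ⇒ p=20, q=1
…
i=6: a=1 ⇒ p=2060, q=101
i=7: a=2 ⇒ p=5201, q=255
(x₁, y₁) = (5201, 255);  5201² − 416·255² = 1 ✓

5201 255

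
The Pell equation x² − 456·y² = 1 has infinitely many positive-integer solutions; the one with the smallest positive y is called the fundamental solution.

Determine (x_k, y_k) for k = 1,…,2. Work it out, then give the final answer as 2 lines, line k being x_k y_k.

√456 = [21; 2,1,4,1,2,42, …], period ℓ=6 (even) → k=5
i=0: a=21 ⇒ p=21, q=1
i=1: a=2 ⇒ p=43, q=2
…
i=3: a=4 ⇒ p=299, q=14
i=4: a=1 ⇒ p=363, q=17
i=5: a=2 ⇒ p=1025, q=48
(x₁, y₁) = (1025, 48);  1025² − 456·48² = 1 ✓
k=2:  x_2 = 1025·1025+456·48·48 = 2101249,  y_2 = 1025·48+48·1025 = 98400

1025 48
2101249 98400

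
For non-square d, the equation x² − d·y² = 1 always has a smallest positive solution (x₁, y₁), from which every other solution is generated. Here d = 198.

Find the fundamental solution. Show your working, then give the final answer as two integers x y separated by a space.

197 14

√198 → a₀=14, period (14,28); ℓ=2 even so k=1
i=0: a=14 ⇒ p=14, q=1
i=1: a=14 ⇒ p=197, q=14
(x₁, y₁) = (197, 14);  197² − 198·14² = 1 ✓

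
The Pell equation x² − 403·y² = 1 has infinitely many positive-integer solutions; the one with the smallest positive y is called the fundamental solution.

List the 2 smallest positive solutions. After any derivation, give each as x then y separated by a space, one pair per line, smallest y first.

d=403: √d = [20; 13,2,1,3,1,3,1,2,13,40] (ℓ=10, even), read p_9/q_9
a_0=20:  p_0=20·1+0=20,  q_0=20·0+1=1
a_1=13:  p_1=13·20+1=261,  q_1=13·1+0=13
a_2=2:  p_2=2·261+20=542,  q_2=2·13+1=27
a_3=1:  p_3=1·542+261=803,  q_3=1·27+13=40
a_4=3:  p_4=3·803+542=2951,  q_4=3·40+27=147
a_5=1:  p_5=1·2951+803=3754,  q_5=1·147+40=187
a_6=3:  p_6=3·3754+2951=14213,  q_6=3·187+147=708
a_7=1:  p_7=1·14213+3754=17967,  q_7=1·708+187=895
a_8=2:  p_8=2·17967+14213=50147,  q_8=2·895+708=2498
a_9=13:  p_9=13·50147+17967=669878,  q_9=13·2498+895=33369
→ (669878, 33369).  Check: 669878²=448736534884, 403·33369²=448736534883, difference 1.
(669878+33369√403)^2 = 897473069767 + 44706317964√403

669878 33369
897473069767 44706317964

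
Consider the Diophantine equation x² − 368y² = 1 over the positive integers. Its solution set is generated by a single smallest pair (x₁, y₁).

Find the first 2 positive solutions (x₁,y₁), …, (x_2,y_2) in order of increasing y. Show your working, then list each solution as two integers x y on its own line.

1151 60
2649601 138120

[19; 5,2,5,38] for √368; ℓ=4 ⇒ convergent index 3
step 0: (19, 1)  from 19·(1,0) + (0,1)
…
step 2: (211, 11)  from 2·(96,5) + (19,1)
step 3: (1151, 60)  from 5·(211,11) + (96,5)
→ (1151, 60).  Check: 1151²=1324801, 368·60²=1324800, difference 1.
(1151+60√368)^2 = 2649601 + 138120√368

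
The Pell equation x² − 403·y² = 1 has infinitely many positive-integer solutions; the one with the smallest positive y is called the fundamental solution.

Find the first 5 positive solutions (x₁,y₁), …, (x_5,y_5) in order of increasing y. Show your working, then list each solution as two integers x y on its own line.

669878 33369
897473069767 44706317964
1202394930058086974 59895557730143415
1610915821914004898868577 80245432842261314788776
2158234137903017152358511160238 107509300122956754498421235241

[20; 13,2,1,3,1,3,1,2,13,40] for √403; ℓ=10 ⇒ convergent index 9
k=0  a_k=20  p_k/q_k = 20/1
k=1  a_k=13  p_k/q_k = 261/13
k=2  a_k=2  p_k/q_k = 542/27
…
k=8  a_k=2  p_k/q_k = 50147/2498
k=9  a_k=13  p_k/q_k = 669878/33369
→ (669878, 33369).  Check: 669878²=448736534884, 403·33369²=448736534883, difference 1.
(x_2, y_2) = (669878·669878 + 403·33369·33369, 669878·33369 + 33369·669878) = (897473069767, 44706317964)
(x_3, y_3) = (669878·897473069767 + 403·33369·44706317964, 669878·44706317964 + 33369·897473069767) = (1202394930058086974, 59895557730143415)
(x_4, y_4) = (669878·1202394930058086974 + 403·33369·59895557730143415, 669878·59895557730143415 + 33369·1202394930058086974) = (1610915821914004898868577, 80245432842261314788776)
(x_5, y_5) = (669878·1610915821914004898868577 + 403·33369·80245432842261314788776, 669878·80245432842261314788776 + 33369·1610915821914004898868577) = (2158234137903017152358511160238, 107509300122956754498421235241)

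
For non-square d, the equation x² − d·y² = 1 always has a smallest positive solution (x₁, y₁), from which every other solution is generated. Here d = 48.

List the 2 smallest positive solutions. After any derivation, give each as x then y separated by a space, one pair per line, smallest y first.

7 1
97 14

[6; 1,12] for √48; ℓ=2 ⇒ convergent index 1
step 0: (6, 1)  from 6·(1,0) + (0,1)
step 1: (7, 1)  from 1·(6,1) + (1,0)
(x₁, y₁) = (7, 1);  7² − 48·1² = 1 ✓
(7+1√48)^2 = 97 + 14√48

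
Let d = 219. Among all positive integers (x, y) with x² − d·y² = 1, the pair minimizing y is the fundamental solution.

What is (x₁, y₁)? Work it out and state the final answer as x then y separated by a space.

√219 → a₀=14, period (1,3,1,28); ℓ=4 even so k=3
i=0: a=14 ⇒ p=14, q=1
…
i=2: a=3 ⇒ p=59, q=4
i=3: a=1 ⇒ p=74, q=5
(x₁, y₁) = (74, 5);  74² − 219·5² = 1 ✓

74 5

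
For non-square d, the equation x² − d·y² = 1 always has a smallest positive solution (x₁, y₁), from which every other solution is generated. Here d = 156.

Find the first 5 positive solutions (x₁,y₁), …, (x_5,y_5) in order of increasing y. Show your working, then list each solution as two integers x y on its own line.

25 2
1249 100
62425 4998
3120001 249800
155937625 12485002

√156 = [12; 2,24, …], period ℓ=2 (even) → k=1
i=0: a=12 ⇒ p=12, q=1
i=1: a=2 ⇒ p=25, q=2
fundamental: x₁=25, y₁=2  (since 625 − 156·4 = 1)
(x_2, y_2) = (25·25 + 156·2·2, 25·2 + 2·25) = (1249, 100)
(x_3, y_3) = (25·1249 + 156·2·100, 25·100 + 2·1249) = (62425, 4998)
(x_4, y_4) = (25·62425 + 156·2·4998, 25·4998 + 2·62425) = (3120001, 249800)
(x_5, y_5) = (25·3120001 + 156·2·249800, 25·249800 + 2·3120001) = (155937625, 12485002)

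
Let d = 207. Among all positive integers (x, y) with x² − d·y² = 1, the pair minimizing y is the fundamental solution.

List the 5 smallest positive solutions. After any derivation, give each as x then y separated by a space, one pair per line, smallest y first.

√207 → a₀=14, period (2,1,1,2,1,1,2,28); ℓ=8 even so k=7
i=0: a=14 ⇒ p=14, q=1
…
i=4: a=2 ⇒ p=187, q=13
…
i=6: a=1 ⇒ p=446, q=31
i=7: a=2 ⇒ p=1151, q=80
→ (1151, 80).  Check: 1151²=1324801, 207·80²=1324800, difference 1.
(x_2, y_2) = (1151·1151 + 207·80·80, 1151·80 + 80·1151) = (2649601, 184160)
(x_3, y_3) = (1151·2649601 + 207·80·184160, 1151·184160 + 80·2649601) = (6099380351, 423936240)
(x_4, y_4) = (1151·6099380351 + 207·80·423936240, 1151·423936240 + 80·6099380351) = (14040770918401, 975901040320)
(x_5, y_5) = (1151·14040770918401 + 207·80·975901040320, 1151·975901040320 + 80·14040770918401) = (32321848554778751, 2246523770880400)

1151 80
2649601 184160
6099380351 423936240
14040770918401 975901040320
32321848554778751 2246523770880400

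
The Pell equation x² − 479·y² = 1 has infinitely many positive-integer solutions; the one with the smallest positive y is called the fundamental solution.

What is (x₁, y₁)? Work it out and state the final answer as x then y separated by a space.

2989440 136591

√479 → a₀=21, period (1,7,1,3,2,21,2,3,1,7,1,42); ℓ=12 even so k=11
i=0: a=21 ⇒ p=21, q=1
i=1: a=1 ⇒ p=22, q=1
…
i=3: a=1 ⇒ p=197, q=9
…
i=7: a=2 ⇒ p=75879, q=3467
…
i=9: a=1 ⇒ p=340591, q=15562
i=10: a=7 ⇒ p=2648849, q=121029
i=11: a=1 ⇒ p=2989440, q=136591
→ (2989440, 136591).  Check: 2989440²=8936751513600, 479·136591²=8936751513599, difference 1.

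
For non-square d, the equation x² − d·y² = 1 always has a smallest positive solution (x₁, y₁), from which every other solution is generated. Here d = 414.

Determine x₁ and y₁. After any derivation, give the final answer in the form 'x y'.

24335 1196

√414 = [20; 2,1,7,2,7,1,2,40, …], period ℓ=8 (even) → k=7
step 0: (20, 1)  from 20·(1,0) + (0,1)
step 1: (41, 2)  from 2·(20,1) + (1,0)
…
step 4: (997, 49)  from 2·(468,23) + (61,3)
step 5: (7447, 366)  from 7·(997,49) + (468,23)
step 6: (8444, 415)  from 1·(7447,366) + (997,49)
step 7: (24335, 1196)  from 2·(8444,415) + (7447,366)
→ (24335, 1196).  Check: 24335²=592192225, 414·1196²=592192224, difference 1.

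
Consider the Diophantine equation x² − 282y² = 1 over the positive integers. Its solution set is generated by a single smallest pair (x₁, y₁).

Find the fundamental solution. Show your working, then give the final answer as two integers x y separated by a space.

2351 140

√282 → a₀=16, period (1,3,1,4,1,3,1,32); ℓ=8 even so k=7
step 0: (16, 1)  from 16·(1,0) + (0,1)
step 1: (17, 1)  from 1·(16,1) + (1,0)
step 2: (67, 4)  from 3·(17,1) + (16,1)
…
step 4: (403, 24)  from 4·(84,5) + (67,4)
step 5: (487, 29)  from 1·(403,24) + (84,5)
step 6: (1864, 111)  from 3·(487,29) + (403,24)
step 7: (2351, 140)  from 1·(1864,111) + (487,29)
(x₁, y₁) = (2351, 140);  2351² − 282·140² = 1 ✓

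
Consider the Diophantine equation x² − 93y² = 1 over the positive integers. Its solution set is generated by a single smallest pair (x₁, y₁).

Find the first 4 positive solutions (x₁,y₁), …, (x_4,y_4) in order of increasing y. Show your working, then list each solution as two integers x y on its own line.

12151 1260
295293601 30620520
7176225079351 744139875780
174396621583094401 18084087230585040

d=93: √d = [9; 1,1,1,4,6,4,1,1,1,18] (ℓ=10, even), read p_9/q_9
i=0: a=9 ⇒ p=9, q=1
…
i=2: a=1 ⇒ p=19, q=2
i=3: a=1 ⇒ p=29, q=3
…
i=6: a=4 ⇒ p=3491, q=362
…
i=8: a=1 ⇒ p=7821, q=811
i=9: a=1 ⇒ p=12151, q=1260
(x₁, y₁) = (12151, 1260);  12151² − 93·1260² = 1 ✓
k=2:  x_2 = 12151·12151+93·1260·1260 = 295293601,  y_2 = 12151·1260+1260·12151 = 30620520
k=3:  x_3 = 12151·295293601+93·1260·30620520 = 7176225079351,  y_3 = 12151·30620520+1260·295293601 = 744139875780
k=4:  x_4 = 12151·7176225079351+93·1260·744139875780 = 174396621583094401,  y_4 = 12151·744139875780+1260·7176225079351 = 18084087230585040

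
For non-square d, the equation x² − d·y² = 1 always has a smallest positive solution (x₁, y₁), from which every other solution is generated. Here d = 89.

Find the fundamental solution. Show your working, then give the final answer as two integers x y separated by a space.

500001 53000

√89 → a₀=9, period (2,3,3,2,18); ℓ=5 odd so k=9
i=0: a=9 ⇒ p=9, q=1
i=1: a=2 ⇒ p=19, q=2
i=2: a=3 ⇒ p=66, q=7
i=3: a=3 ⇒ p=217, q=23
i=4: a=2 ⇒ p=500, q=53
i=5: a=18 ⇒ p=9217, q=977
i=6: a=2 ⇒ p=18934, q=2007
…
i=8: a=3 ⇒ p=216991, q=23001
i=9: a=2 ⇒ p=500001, q=53000
(x₁, y₁) = (500001, 53000);  500001² − 89·53000² = 1 ✓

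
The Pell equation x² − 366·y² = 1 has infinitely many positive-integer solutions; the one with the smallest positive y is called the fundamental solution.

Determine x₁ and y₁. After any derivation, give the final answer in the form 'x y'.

d=366: √d = [19; 7,1,1,1,2,12,2,1,1,1,7,38] (ℓ=12, even), read p_11/q_11
i=0: a=19 ⇒ p=19, q=1
…
i=2: a=1 ⇒ p=153, q=8
…
i=10: a=1 ⇒ p=119053, q=6223
i=11: a=7 ⇒ p=907925, q=47458
fundamental: x₁=907925, y₁=47458  (since 824327805625 − 366·2252261764 = 1)

907925 47458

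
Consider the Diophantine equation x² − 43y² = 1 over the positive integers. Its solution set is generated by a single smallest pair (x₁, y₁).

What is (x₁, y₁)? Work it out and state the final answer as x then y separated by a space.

d=43: √d = [6; 1,1,3,1,5,1,3,1,1,12] (ℓ=10, even), read p_9/q_9
k=0  a_k=6  p_k/q_k = 6/1
k=1  a_k=1  p_k/q_k = 7/1
k=2  a_k=1  p_k/q_k = 13/2
…
k=4  a_k=1  p_k/q_k = 59/9
k=5  a_k=5  p_k/q_k = 341/52
k=6  a_k=1  p_k/q_k = 400/61
k=7  a_k=3  p_k/q_k = 1541/235
k=8  a_k=1  p_k/q_k = 1941/296
k=9  a_k=1  p_k/q_k = 3482/531
→ (3482, 531).  Check: 3482²=12124324, 43·531²=12124323, difference 1.

3482 531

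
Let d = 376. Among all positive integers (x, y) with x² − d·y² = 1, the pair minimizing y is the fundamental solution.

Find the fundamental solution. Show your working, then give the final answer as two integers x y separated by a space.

√376 = [19; 2,1,1,3,1,…,1,2,38, …], period ℓ=16 (even) → k=15
a_0=19:  p_0=19·1+0=19,  q_0=19·0+1=1
a_1=2:  p_1=2·19+1=39,  q_1=2·1+0=2
a_2=1:  p_2=1·39+19=58,  q_2=1·2+1=3
a_3=1:  p_3=1·58+39=97,  q_3=1·3+2=5
a_4=3:  p_4=3·97+58=349,  q_4=3·5+3=18
a_5=1:  p_5=1·349+97=446,  q_5=1·18+5=23
a_6=2:  p_6=2·446+349=1241,  q_6=2·23+18=64
a_7=2:  p_7=2·1241+446=2928,  q_7=2·64+23=151
a_8=4:  p_8=4·2928+1241=12953,  q_8=4·151+64=668
a_9=2:  p_9=2·12953+2928=28834,  q_9=2·668+151=1487
a_10=2:  p_10=2·28834+12953=70621,  q_10=2·1487+668=3642
a_11=1:  p_11=1·70621+28834=99455,  q_11=1·3642+1487=5129
…
a_13=1:  p_13=1·368986+99455=468441,  q_13=1·19029+5129=24158
a_14=1:  p_14=1·468441+368986=837427,  q_14=1·24158+19029=43187
a_15=2:  p_15=2·837427+468441=2143295,  q_15=2·43187+24158=110532
→ (2143295, 110532).  Check: 2143295²=4593713457025, 376·110532²=4593713457024, difference 1.

2143295 110532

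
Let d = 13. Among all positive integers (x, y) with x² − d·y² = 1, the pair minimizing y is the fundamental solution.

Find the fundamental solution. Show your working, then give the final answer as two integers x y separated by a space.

649 180

√13 → a₀=3, period (1,1,1,1,6); ℓ=5 odd so k=9
i=0: a=3 ⇒ p=3, q=1
…
i=2: a=1 ⇒ p=7, q=2
i=3: a=1 ⇒ p=11, q=3
i=4: a=1 ⇒ p=18, q=5
i=5: a=6 ⇒ p=119, q=33
i=6: a=1 ⇒ p=137, q=38
…
i=8: a=1 ⇒ p=393, q=109
i=9: a=1 ⇒ p=649, q=180
→ (649, 180).  Check: 649²=421201, 13·180²=421200, difference 1.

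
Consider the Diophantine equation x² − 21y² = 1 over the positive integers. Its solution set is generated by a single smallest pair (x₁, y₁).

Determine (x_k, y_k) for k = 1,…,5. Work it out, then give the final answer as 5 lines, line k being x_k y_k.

√21 = [4; 1,1,2,1,1,8, …], period ℓ=6 (even) → k=5
step 0: (4, 1)  from 4·(1,0) + (0,1)
step 1: (5, 1)  from 1·(4,1) + (1,0)
step 2: (9, 2)  from 1·(5,1) + (4,1)
step 3: (23, 5)  from 2·(9,2) + (5,1)
step 4: (32, 7)  from 1·(23,5) + (9,2)
step 5: (55, 12)  from 1·(32,7) + (23,5)
fundamental: x₁=55, y₁=12  (since 3025 − 21·144 = 1)
(55+12√21)^2 = 6049 + 1320√21
(55+12√21)^3 = 665335 + 145188√21
(55+12√21)^4 = 73180801 + 15969360√21
(55+12√21)^5 = 8049222775 + 1756484412√21

55 12
6049 1320
665335 145188
73180801 15969360
8049222775 1756484412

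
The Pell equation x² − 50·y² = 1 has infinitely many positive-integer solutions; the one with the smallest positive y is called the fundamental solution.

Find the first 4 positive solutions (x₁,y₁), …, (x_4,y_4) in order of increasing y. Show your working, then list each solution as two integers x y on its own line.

99 14
19601 2772
3880899 548842
768398401 108667944

√50 → a₀=7, period (14); ℓ=1 odd so k=1
i=0: a=7 ⇒ p=7, q=1
i=1: a=14 ⇒ p=99, q=14
→ (99, 14).  Check: 99²=9801, 50·14²=9800, difference 1.
(99+14√50)^2 = 19601 + 2772√50
(99+14√50)^3 = 3880899 + 548842√50
(99+14√50)^4 = 768398401 + 108667944√50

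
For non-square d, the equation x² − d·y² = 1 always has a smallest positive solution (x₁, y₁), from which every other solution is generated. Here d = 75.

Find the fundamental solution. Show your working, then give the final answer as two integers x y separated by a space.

26 3

√75 = [8; 1,1,1,16, …], period ℓ=4 (even) → k=3
k=0  a_k=8  p_k/q_k = 8/1
…
k=2  a_k=1  p_k/q_k = 17/2
k=3  a_k=1  p_k/q_k = 26/3
(x₁, y₁) = (26, 3);  26² − 75·3² = 1 ✓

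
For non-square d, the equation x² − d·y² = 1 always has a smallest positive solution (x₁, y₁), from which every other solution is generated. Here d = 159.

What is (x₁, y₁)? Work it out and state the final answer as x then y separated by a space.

[12; 1,1,1,1,3,1,1,1,1,24] for √159; ℓ=10 ⇒ convergent index 9
i=0: a=12 ⇒ p=12, q=1
i=1: a=1 ⇒ p=13, q=1
i=2: a=1 ⇒ p=25, q=2
…
i=4: a=1 ⇒ p=63, q=5
…
i=6: a=1 ⇒ p=290, q=23
i=7: a=1 ⇒ p=517, q=41
i=8: a=1 ⇒ p=807, q=64
i=9: a=1 ⇒ p=1324, q=105
→ (1324, 105).  Check: 1324²=1752976, 159·105²=1752975, difference 1.

1324 105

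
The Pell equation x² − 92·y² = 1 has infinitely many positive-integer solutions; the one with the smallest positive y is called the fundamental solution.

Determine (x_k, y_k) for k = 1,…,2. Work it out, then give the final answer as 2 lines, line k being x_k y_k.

√92 = [9; 1,1,2,4,2,1,1,18, …], period ℓ=8 (even) → k=7
a_0=9:  p_0=9·1+0=9,  q_0=9·0+1=1
…
a_2=1:  p_2=1·10+9=19,  q_2=1·1+1=2
a_3=2:  p_3=2·19+10=48,  q_3=2·2+1=5
a_4=4:  p_4=4·48+19=211,  q_4=4·5+2=22
a_5=2:  p_5=2·211+48=470,  q_5=2·22+5=49
a_6=1:  p_6=1·470+211=681,  q_6=1·49+22=71
a_7=1:  p_7=1·681+470=1151,  q_7=1·71+49=120
(x₁, y₁) = (1151, 120);  1151² − 92·120² = 1 ✓
n=2: (1151,120)∘(1151,120) = (1151·1151+92·120·120, 1151·120+120·1151) = (2649601,276240)

1151 120
2649601 276240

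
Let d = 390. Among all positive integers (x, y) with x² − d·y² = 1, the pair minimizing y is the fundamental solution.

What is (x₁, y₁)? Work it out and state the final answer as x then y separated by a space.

79 4

√390 → a₀=19, period (1,2,1,38); ℓ=4 even so k=3
k=0  a_k=19  p_k/q_k = 19/1
…
k=2  a_k=2  p_k/q_k = 59/3
k=3  a_k=1  p_k/q_k = 79/4
fundamental: x₁=79, y₁=4  (since 6241 − 390·16 = 1)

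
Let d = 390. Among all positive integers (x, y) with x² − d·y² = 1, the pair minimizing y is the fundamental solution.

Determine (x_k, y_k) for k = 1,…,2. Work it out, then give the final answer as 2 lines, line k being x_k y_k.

√390 = [19; 1,2,1,38, …], period ℓ=4 (even) → k=3
i=0: a=19 ⇒ p=19, q=1
…
i=2: a=2 ⇒ p=59, q=3
i=3: a=1 ⇒ p=79, q=4
→ (79, 4).  Check: 79²=6241, 390·4²=6240, difference 1.
k=2:  x_2 = 79·79+390·4·4 = 12481,  y_2 = 79·4+4·79 = 632

79 4
12481 632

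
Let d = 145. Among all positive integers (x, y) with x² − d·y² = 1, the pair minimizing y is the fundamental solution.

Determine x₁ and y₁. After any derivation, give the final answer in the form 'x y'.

289 24

√145 = [12; 24, …], period ℓ=1 (odd) → k=1
step 0: (12, 1)  from 12·(1,0) + (0,1)
step 1: (289, 24)  from 24·(12,1) + (1,0)
→ (289, 24).  Check: 289²=83521, 145·24²=83520, difference 1.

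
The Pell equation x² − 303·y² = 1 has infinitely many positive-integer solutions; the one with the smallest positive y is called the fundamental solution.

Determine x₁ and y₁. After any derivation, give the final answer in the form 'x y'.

2524 145

√303 = [17; 2,2,5,2,2,34, …], period ℓ=6 (even) → k=5
a_0=17:  p_0=17·1+0=17,  q_0=17·0+1=1
…
a_2=2:  p_2=2·35+17=87,  q_2=2·2+1=5
a_3=5:  p_3=5·87+35=470,  q_3=5·5+2=27
a_4=2:  p_4=2·470+87=1027,  q_4=2·27+5=59
a_5=2:  p_5=2·1027+470=2524,  q_5=2·59+27=145
fundamental: x₁=2524, y₁=145  (since 6370576 − 303·21025 = 1)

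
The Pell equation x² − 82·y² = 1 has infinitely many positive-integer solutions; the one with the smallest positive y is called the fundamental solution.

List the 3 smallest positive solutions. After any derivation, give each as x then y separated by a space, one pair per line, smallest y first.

163 18
53137 5868
17322499 1912950

√82 = [9; 18, …], period ℓ=1 (odd) → k=1
i=0: a=9 ⇒ p=9, q=1
i=1: a=18 ⇒ p=163, q=18
fundamental: x₁=163, y₁=18  (since 26569 − 82·324 = 1)
k=2:  x_2 = 163·163+82·18·18 = 53137,  y_2 = 163·18+18·163 = 5868
k=3:  x_3 = 163·53137+82·18·5868 = 17322499,  y_3 = 163·5868+18·53137 = 1912950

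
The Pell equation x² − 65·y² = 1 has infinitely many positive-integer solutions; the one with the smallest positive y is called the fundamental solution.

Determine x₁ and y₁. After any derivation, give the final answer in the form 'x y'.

129 16

√65 → a₀=8, period (16); ℓ=1 odd so k=1
a_0=8:  p_0=8·1+0=8,  q_0=8·0+1=1
a_1=16:  p_1=16·8+1=129,  q_1=16·1+0=16
fundamental: x₁=129, y₁=16  (since 16641 − 65·256 = 1)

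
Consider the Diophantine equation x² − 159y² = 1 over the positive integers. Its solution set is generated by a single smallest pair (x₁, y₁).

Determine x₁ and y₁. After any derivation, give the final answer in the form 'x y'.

1324 105

√159 → a₀=12, period (1,1,1,1,3,1,1,1,1,24); ℓ=10 even so k=9
k=0  a_k=12  p_k/q_k = 12/1
k=1  a_k=1  p_k/q_k = 13/1
k=2  a_k=1  p_k/q_k = 25/2
…
k=4  a_k=1  p_k/q_k = 63/5
…
k=6  a_k=1  p_k/q_k = 290/23
…
k=8  a_k=1  p_k/q_k = 807/64
k=9  a_k=1  p_k/q_k = 1324/105
→ (1324, 105).  Check: 1324²=1752976, 159·105²=1752975, difference 1.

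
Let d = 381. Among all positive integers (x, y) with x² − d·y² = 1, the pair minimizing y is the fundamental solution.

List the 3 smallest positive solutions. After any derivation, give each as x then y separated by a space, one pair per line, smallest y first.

d=381: √d = [19; 1,1,12,1,1,38] (ℓ=6, even), read p_5/q_5
i=0: a=19 ⇒ p=19, q=1
…
i=3: a=12 ⇒ p=488, q=25
i=4: a=1 ⇒ p=527, q=27
i=5: a=1 ⇒ p=1015, q=52
(x₁, y₁) = (1015, 52);  1015² − 381·52² = 1 ✓
(x_2, y_2) = (1015·1015 + 381·52·52, 1015·52 + 52·1015) = (2060449, 105560)
(x_3, y_3) = (1015·2060449 + 381·52·105560, 1015·105560 + 52·2060449) = (4182710455, 214286748)

1015 52
2060449 105560
4182710455 214286748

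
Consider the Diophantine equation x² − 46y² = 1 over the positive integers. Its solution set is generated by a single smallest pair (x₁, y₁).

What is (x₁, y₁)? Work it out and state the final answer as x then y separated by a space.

d=46: √d = [6; 1,3,1,1,2,6,2,1,1,3,1,12] (ℓ=12, even), read p_11/q_11
i=0: a=6 ⇒ p=6, q=1
i=1: a=1 ⇒ p=7, q=1
…
i=4: a=1 ⇒ p=61, q=9
…
i=6: a=6 ⇒ p=997, q=147
i=7: a=2 ⇒ p=2150, q=317
i=8: a=1 ⇒ p=3147, q=464
i=9: a=1 ⇒ p=5297, q=781
i=10: a=3 ⇒ p=19038, q=2807
i=11: a=1 ⇒ p=24335, q=3588
→ (24335, 3588).  Check: 24335²=592192225, 46·3588²=592192224, difference 1.

24335 3588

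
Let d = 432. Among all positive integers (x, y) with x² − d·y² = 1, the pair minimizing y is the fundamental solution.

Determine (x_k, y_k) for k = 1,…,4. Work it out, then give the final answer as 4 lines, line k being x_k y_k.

1351 65
3650401 175630
9863382151 474552195
26650854921601 1282239855260

d=432: √d = [20; 1,3,1,1,1,3,1,40] (ℓ=8, even), read p_7/q_7
a_0=20:  p_0=20·1+0=20,  q_0=20·0+1=1
…
a_2=3:  p_2=3·21+20=83,  q_2=3·1+1=4
…
a_5=1:  p_5=1·187+104=291,  q_5=1·9+5=14
a_6=3:  p_6=3·291+187=1060,  q_6=3·14+9=51
a_7=1:  p_7=1·1060+291=1351,  q_7=1·51+14=65
→ (1351, 65).  Check: 1351²=1825201, 432·65²=1825200, difference 1.
k=2:  x_2 = 1351·1351+432·65·65 = 3650401,  y_2 = 1351·65+65·1351 = 175630
k=3:  x_3 = 1351·3650401+432·65·175630 = 9863382151,  y_3 = 1351·175630+65·3650401 = 474552195
k=4:  x_4 = 1351·9863382151+432·65·474552195 = 26650854921601,  y_4 = 1351·474552195+65·9863382151 = 1282239855260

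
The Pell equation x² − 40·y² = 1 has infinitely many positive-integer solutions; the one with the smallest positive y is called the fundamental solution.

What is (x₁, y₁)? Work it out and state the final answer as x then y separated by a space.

19 3

[6; 3,12] for √40; ℓ=2 ⇒ convergent index 1
step 0: (6, 1)  from 6·(1,0) + (0,1)
step 1: (19, 3)  from 3·(6,1) + (1,0)
(x₁, y₁) = (19, 3);  19² − 40·3² = 1 ✓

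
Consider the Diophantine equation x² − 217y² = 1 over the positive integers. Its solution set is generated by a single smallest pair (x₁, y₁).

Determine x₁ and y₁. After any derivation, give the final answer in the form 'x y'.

d=217: √d = [14; 1,2,1,2,1,…,2,1,28] (ℓ=16, even), read p_15/q_15
a_0=14:  p_0=14·1+0=14,  q_0=14·0+1=1
a_1=1:  p_1=1·14+1=15,  q_1=1·1+0=1
…
a_7=9:  p_7=9·383+221=3668,  q_7=9·26+15=249
a_8=4:  p_8=4·3668+383=15055,  q_8=4·249+26=1022
…
a_14=2:  p_14=2·1034361+740980=2809702,  q_14=2·70217+50301=190735
a_15=1:  p_15=1·2809702+1034361=3844063,  q_15=1·190735+70217=260952
fundamental: x₁=3844063, y₁=260952  (since 14776820347969 − 217·68095946304 = 1)

3844063 260952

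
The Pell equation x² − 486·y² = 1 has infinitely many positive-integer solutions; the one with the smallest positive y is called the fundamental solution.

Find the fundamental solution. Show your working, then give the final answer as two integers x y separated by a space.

485 22

√486 = [22; 22,44, …], period ℓ=2 (even) → k=1
a_0=22:  p_0=22·1+0=22,  q_0=22·0+1=1
a_1=22:  p_1=22·22+1=485,  q_1=22·1+0=22
(x₁, y₁) = (485, 22);  485² − 486·22² = 1 ✓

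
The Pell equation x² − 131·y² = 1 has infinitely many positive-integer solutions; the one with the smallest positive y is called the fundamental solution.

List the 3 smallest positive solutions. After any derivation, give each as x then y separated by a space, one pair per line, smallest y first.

10610 927
225144199 19670940
4777559892170 417417345873

d=131: √d = [11; 2,4,11,4,2,22] (ℓ=6, even), read p_5/q_5
k=0  a_k=11  p_k/q_k = 11/1
k=1  a_k=2  p_k/q_k = 23/2
k=2  a_k=4  p_k/q_k = 103/9
k=3  a_k=11  p_k/q_k = 1156/101
k=4  a_k=4  p_k/q_k = 4727/413
k=5  a_k=2  p_k/q_k = 10610/927
→ (10610, 927).  Check: 10610²=112572100, 131·927²=112572099, difference 1.
n=2: (10610,927)∘(10610,927) = (10610·10610+131·927·927, 10610·927+927·10610) = (225144199,19670940)
n=3: (225144199,19670940)∘(10610,927) = (10610·225144199+131·927·19670940, 10610·19670940+927·225144199) = (4777559892170,417417345873)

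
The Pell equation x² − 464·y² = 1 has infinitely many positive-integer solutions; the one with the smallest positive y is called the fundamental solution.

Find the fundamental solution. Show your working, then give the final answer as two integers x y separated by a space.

9801 455

√464 → a₀=21, period (1,1,5,1,1,1,5,1,1,42); ℓ=10 even so k=9
i=0: a=21 ⇒ p=21, q=1
…
i=3: a=5 ⇒ p=237, q=11
…
i=6: a=1 ⇒ p=797, q=37
…
i=8: a=1 ⇒ p=5299, q=246
i=9: a=1 ⇒ p=9801, q=455
(x₁, y₁) = (9801, 455);  9801² − 464·455² = 1 ✓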